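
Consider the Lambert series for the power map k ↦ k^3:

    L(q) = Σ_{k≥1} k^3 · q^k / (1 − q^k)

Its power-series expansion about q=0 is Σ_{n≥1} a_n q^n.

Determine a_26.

a_26 = 19782

[q^26] f(26)=17576,f(13)=2197,f(2)=8,f(1)=1 ⇒ 19782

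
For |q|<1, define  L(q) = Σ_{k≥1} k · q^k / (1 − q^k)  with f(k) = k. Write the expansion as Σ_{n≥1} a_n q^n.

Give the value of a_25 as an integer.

a_25 = 31

[q^25] f(25)=25,f(5)=5,f(1)=1 ⇒ 31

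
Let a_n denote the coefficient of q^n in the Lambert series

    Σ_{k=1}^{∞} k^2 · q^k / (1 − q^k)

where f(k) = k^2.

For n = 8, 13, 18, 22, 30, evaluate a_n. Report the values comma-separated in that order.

85, 170, 455, 610, 1300

n=8: 8·1 4·2 2·4 1·8  f→[64+16+4+1]=85
d|13:{1,13}  Σf=1+169=170
d|18:{1,2,3,6,9,18}  Σf=1+4+9+36+81+324=455
q^22  k|22↦f(k): 22:484 11:121 2:4 1:1  a_22=610
q^30  k|30↦f(k): 1:1 2:4 3:9 5:25 6:36 10:100 15:225 30:900  a_30=1300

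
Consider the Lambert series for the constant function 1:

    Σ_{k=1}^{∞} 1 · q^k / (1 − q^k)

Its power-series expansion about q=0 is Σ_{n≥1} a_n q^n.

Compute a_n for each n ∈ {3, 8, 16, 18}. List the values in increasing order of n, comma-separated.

2, 4, 5, 6

n=3: 1·3 3·1  f→[1+1]=2
d|8:{1,2,4,8}  Σf=1+1+1+1=4
[q^16] f(1)=1,f(2)=1,f(4)=1,f(8)=1,f(16)=1 ⇒ 5
q^18  k|18↦f(k): 1:1 2:1 3:1 6:1 9:1 18:1  a_18=6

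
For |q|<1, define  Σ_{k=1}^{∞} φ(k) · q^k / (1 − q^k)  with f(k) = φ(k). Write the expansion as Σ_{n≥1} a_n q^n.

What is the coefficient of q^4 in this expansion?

[q^4] φ(1)=1,φ(2)=1,φ(4)=2 ⇒ 4

a_4 = 4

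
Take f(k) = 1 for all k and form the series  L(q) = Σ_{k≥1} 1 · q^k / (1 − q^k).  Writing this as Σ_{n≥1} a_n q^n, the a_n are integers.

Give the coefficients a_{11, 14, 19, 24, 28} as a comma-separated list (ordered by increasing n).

n=11: 1·11 11·1  f→[1+1]=2
d|14:{14,7,2,1}  Σf=1+1+1+1=4
[q^19] f(1)=1,f(19)=1 ⇒ 2
n=24: 24·1 12·2 8·3 6·4 4·6 3·8 2·12 1·24  f→[1+1+1+1+1+1+1+1]=8
n=28: 1·28 2·14 4·7 7·4 14·2 28·1  f→[1+1+1+1+1+1]=6

2, 4, 2, 8, 6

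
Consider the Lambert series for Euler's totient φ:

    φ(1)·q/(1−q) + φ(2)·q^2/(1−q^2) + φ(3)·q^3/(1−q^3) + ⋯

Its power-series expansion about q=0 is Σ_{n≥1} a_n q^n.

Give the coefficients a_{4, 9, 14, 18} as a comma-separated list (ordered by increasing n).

d|4:{4,2,1}  Σφ=2+1+1=4
n=9: 9·1 3·3 1·9  φ→[6+2+1]=9
n=14: 14·1 7·2 2·7 1·14  φ→[6+6+1+1]=14
q^18  k|18↦φ(k): 18:6 9:6 6:2 3:2 2:1 1:1  a_18=18

4, 9, 14, 18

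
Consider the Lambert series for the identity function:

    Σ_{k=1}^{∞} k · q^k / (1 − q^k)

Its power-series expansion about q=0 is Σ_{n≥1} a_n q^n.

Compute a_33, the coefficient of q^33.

a_33 = 48

n=33: 33·1 11·3 3·11 1·33  f→[33+11+3+1]=48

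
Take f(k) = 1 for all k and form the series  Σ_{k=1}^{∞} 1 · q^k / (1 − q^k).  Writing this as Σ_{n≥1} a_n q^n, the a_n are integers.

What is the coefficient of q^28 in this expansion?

a_28 = 6

d|28:{1,2,4,7,14,28}  Σf=1+1+1+1+1+1=6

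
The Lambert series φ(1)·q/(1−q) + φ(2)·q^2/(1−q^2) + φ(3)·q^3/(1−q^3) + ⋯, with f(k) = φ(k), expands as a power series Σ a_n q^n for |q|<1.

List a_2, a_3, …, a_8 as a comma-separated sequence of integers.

q^2  k|2↦φ(k): 2:1 1:1  a_2=2
[q^3] φ(3)=2,φ(1)=1 ⇒ 3
n=4: 4·1 2·2 1·4  φ→[2+1+1]=4
q^5  k|5↦φ(k): 5:4 1:1  a_5=5
[q^6] φ(6)=2,φ(3)=2,φ(2)=1,φ(1)=1 ⇒ 6
[q^7] φ(7)=6,φ(1)=1 ⇒ 7
d|8:{1,2,4,8}  Σφ=1+1+2+4=8

2, 3, 4, 5, 6, 7, 8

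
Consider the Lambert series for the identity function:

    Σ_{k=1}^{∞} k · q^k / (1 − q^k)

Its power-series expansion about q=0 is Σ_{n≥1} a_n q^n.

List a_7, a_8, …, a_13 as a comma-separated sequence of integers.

8, 15, 13, 18, 12, 28, 14

q^7  k|7↦f(k): 1:1 7:7  a_7=8
[q^8] f(1)=1,f(2)=2,f(4)=4,f(8)=8 ⇒ 15
[q^9] f(9)=9,f(3)=3,f(1)=1 ⇒ 13
q^10  k|10↦f(k): 10:10 5:5 2:2 1:1  a_10=18
n=11: 1·11 11·1  f→[1+11]=12
d|12:{1,2,3,4,6,12}  Σf=1+2+3+4+6+12=28
q^13  k|13↦f(k): 13:13 1:1  a_13=14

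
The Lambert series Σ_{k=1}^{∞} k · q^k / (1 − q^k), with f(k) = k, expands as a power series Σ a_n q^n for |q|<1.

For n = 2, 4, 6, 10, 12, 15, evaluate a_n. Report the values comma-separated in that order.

n=2: 2·1 1·2  f→[2+1]=3
[q^4] f(4)=4,f(2)=2,f(1)=1 ⇒ 7
d|6:{1,2,3,6}  Σf=1+2+3+6=12
d|10:{10,5,2,1}  Σf=10+5+2+1=18
n=12: 1·12 2·6 3·4 4·3 6·2 12·1  f→[1+2+3+4+6+12]=28
q^15  k|15↦f(k): 1:1 3:3 5:5 15:15  a_15=24

3, 7, 12, 18, 28, 24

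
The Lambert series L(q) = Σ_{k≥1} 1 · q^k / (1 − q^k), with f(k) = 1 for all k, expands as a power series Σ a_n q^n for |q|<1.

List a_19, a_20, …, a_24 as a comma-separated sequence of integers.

d|19:{1,19}  Σf=1+1=2
q^20  k|20↦f(k): 20:1 10:1 5:1 4:1 2:1 1:1  a_20=6
n=21: 21·1 7·3 3·7 1·21  f→[1+1+1+1]=4
q^22  k|22↦f(k): 1:1 2:1 11:1 22:1  a_22=4
[q^23] f(1)=1,f(23)=1 ⇒ 2
n=24: 1·24 2·12 3·8 4·6 6·4 8·3 12·2 24·1  f→[1+1+1+1+1+1+1+1]=8

2, 6, 4, 4, 2, 8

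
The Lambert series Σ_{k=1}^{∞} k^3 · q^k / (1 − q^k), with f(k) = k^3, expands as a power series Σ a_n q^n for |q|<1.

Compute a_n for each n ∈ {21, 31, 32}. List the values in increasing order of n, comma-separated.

d|21:{21,7,3,1}  Σf=9261+343+27+1=9632
n=31: 31·1 1·31  f→[29791+1]=29792
q^32  k|32↦f(k): 1:1 2:8 4:64 8:512 16:4096 32:32768  a_32=37449

9632, 29792, 37449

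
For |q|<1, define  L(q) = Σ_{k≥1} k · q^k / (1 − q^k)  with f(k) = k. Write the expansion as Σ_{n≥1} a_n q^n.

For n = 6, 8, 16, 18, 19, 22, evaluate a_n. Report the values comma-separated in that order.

12, 15, 31, 39, 20, 36

n=6: 1·6 2·3 3·2 6·1  f→[1+2+3+6]=12
[q^8] f(1)=1,f(2)=2,f(4)=4,f(8)=8 ⇒ 15
n=16: 16·1 8·2 4·4 2·8 1·16  f→[16+8+4+2+1]=31
n=18: 1·18 2·9 3·6 6·3 9·2 18·1  f→[1+2+3+6+9+18]=39
q^19  k|19↦f(k): 19:19 1:1  a_19=20
q^22  k|22↦f(k): 22:22 11:11 2:2 1:1  a_22=36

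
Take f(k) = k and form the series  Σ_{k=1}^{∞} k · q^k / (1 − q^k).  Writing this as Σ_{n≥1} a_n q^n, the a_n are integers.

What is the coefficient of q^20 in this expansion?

a_20 = 42

[q^20] f(1)=1,f(2)=2,f(4)=4,f(5)=5,f(10)=10,f(20)=20 ⇒ 42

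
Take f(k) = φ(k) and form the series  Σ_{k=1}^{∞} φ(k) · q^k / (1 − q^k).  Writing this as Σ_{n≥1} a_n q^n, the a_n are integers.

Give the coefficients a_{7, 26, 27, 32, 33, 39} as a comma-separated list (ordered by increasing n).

n=7: 1·7 7·1  φ→[1+6]=7
q^26  k|26↦φ(k): 26:12 13:12 2:1 1:1  a_26=26
d|27:{27,9,3,1}  Σφ=18+6+2+1=27
[q^32] φ(32)=16,φ(16)=8,φ(8)=4,φ(4)=2,φ(2)=1,φ(1)=1 ⇒ 32
q^33  k|33↦φ(k): 33:20 11:10 3:2 1:1  a_33=33
n=39: 1·39 3·13 13·3 39·1  φ→[1+2+12+24]=39

7, 26, 27, 32, 33, 39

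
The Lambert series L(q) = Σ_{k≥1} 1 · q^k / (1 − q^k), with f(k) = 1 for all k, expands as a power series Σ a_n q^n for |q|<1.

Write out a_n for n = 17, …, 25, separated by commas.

2, 6, 2, 6, 4, 4, 2, 8, 3

q^17  k|17↦f(k): 17:1 1:1  a_17=2
q^18  k|18↦f(k): 18:1 9:1 6:1 3:1 2:1 1:1  a_18=6
q^19  k|19↦f(k): 1:1 19:1  a_19=2
q^20  k|20↦f(k): 20:1 10:1 5:1 4:1 2:1 1:1  a_20=6
d|21:{21,7,3,1}  Σf=1+1+1+1=4
d|22:{22,11,2,1}  Σf=1+1+1+1=4
n=23: 1·23 23·1  f→[1+1]=2
d|24:{1,2,3,4,6,8,12,24}  Σf=1+1+1+1+1+1+1+1=8
[q^25] f(25)=1,f(5)=1,f(1)=1 ⇒ 3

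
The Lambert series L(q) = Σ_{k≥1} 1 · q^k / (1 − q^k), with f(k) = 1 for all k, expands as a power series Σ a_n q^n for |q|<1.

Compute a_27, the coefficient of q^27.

a_27 = 4

d|27:{1,3,9,27}  Σf=1+1+1+1=4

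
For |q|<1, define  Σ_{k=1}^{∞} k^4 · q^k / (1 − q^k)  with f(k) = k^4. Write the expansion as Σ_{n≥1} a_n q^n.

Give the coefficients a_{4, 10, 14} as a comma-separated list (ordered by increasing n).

q^4  k|4↦f(k): 1:1 2:16 4:256  a_4=273
d|10:{10,5,2,1}  Σf=10000+625+16+1=10642
q^14  k|14↦f(k): 14:38416 7:2401 2:16 1:1  a_14=40834

273, 10642, 40834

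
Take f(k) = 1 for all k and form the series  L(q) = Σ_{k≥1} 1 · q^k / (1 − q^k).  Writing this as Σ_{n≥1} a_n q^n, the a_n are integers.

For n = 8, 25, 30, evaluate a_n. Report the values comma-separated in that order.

4, 3, 8

[q^8] f(8)=1,f(4)=1,f(2)=1,f(1)=1 ⇒ 4
n=25: 25·1 5·5 1·25  f→[1+1+1]=3
[q^30] f(30)=1,f(15)=1,f(10)=1,f(6)=1,f(5)=1,f(3)=1,f(2)=1,f(1)=1 ⇒ 8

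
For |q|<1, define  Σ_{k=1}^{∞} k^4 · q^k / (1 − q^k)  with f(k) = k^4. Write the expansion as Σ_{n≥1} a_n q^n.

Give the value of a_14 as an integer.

a_14 = 40834

q^14  k|14↦f(k): 14:38416 7:2401 2:16 1:1  a_14=40834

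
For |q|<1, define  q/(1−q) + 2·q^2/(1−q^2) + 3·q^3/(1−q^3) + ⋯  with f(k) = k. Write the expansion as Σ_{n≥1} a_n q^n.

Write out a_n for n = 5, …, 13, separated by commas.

6, 12, 8, 15, 13, 18, 12, 28, 14

d|5:{5,1}  Σf=5+1=6
q^6  k|6↦f(k): 6:6 3:3 2:2 1:1  a_6=12
[q^7] f(7)=7,f(1)=1 ⇒ 8
d|8:{1,2,4,8}  Σf=1+2+4+8=15
d|9:{9,3,1}  Σf=9+3+1=13
n=10: 10·1 5·2 2·5 1·10  f→[10+5+2+1]=18
d|11:{1,11}  Σf=1+11=12
d|12:{1,2,3,4,6,12}  Σf=1+2+3+4+6+12=28
n=13: 13·1 1·13  f→[13+1]=14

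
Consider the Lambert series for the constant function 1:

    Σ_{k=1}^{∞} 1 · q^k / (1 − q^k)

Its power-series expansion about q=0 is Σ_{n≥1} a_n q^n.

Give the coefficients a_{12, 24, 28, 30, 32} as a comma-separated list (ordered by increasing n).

6, 8, 6, 8, 6

q^12  k|12↦f(k): 1:1 2:1 3:1 4:1 6:1 12:1  a_12=6
[q^24] f(24)=1,f(12)=1,f(8)=1,f(6)=1,f(4)=1,f(3)=1,f(2)=1,f(1)=1 ⇒ 8
[q^28] f(1)=1,f(2)=1,f(4)=1,f(7)=1,f(14)=1,f(28)=1 ⇒ 6
n=30: 30·1 15·2 10·3 6·5 5·6 3·10 2·15 1·30  f→[1+1+1+1+1+1+1+1]=8
q^32  k|32↦f(k): 32:1 16:1 8:1 4:1 2:1 1:1  a_32=6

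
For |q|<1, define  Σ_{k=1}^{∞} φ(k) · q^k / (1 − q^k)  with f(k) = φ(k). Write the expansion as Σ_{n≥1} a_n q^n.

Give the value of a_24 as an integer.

n=24: 1·24 2·12 3·8 4·6 6·4 8·3 12·2 24·1  φ→[1+1+2+2+2+4+4+8]=24

a_24 = 24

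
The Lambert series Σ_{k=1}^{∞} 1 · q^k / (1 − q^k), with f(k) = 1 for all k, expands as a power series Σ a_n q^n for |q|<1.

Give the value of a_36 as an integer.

a_36 = 9

[q^36] f(1)=1,f(2)=1,f(3)=1,f(4)=1,f(6)=1,f(9)=1,f(12)=1,f(18)=1,f(36)=1 ⇒ 9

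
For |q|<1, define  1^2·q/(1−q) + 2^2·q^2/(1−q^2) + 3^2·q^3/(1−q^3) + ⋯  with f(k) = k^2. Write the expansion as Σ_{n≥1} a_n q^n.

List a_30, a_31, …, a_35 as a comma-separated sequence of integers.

1300, 962, 1365, 1220, 1450, 1300

d|30:{1,2,3,5,6,10,15,30}  Σf=1+4+9+25+36+100+225+900=1300
d|31:{1,31}  Σf=1+961=962
q^32  k|32↦f(k): 32:1024 16:256 8:64 4:16 2:4 1:1  a_32=1365
q^33  k|33↦f(k): 33:1089 11:121 3:9 1:1  a_33=1220
[q^34] f(34)=1156,f(17)=289,f(2)=4,f(1)=1 ⇒ 1450
n=35: 35·1 7·5 5·7 1·35  f→[1225+49+25+1]=1300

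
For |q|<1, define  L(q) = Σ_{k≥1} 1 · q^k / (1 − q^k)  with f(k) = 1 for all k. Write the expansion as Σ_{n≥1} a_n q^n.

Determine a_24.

[q^24] f(24)=1,f(12)=1,f(8)=1,f(6)=1,f(4)=1,f(3)=1,f(2)=1,f(1)=1 ⇒ 8

a_24 = 8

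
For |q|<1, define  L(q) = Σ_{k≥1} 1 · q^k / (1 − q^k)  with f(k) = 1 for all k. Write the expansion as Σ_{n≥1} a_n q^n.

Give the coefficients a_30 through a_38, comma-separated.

8, 2, 6, 4, 4, 4, 9, 2, 4

d|30:{1,2,3,5,6,10,15,30}  Σf=1+1+1+1+1+1+1+1=8
n=31: 1·31 31·1  f→[1+1]=2
n=32: 32·1 16·2 8·4 4·8 2·16 1·32  f→[1+1+1+1+1+1]=6
n=33: 1·33 3·11 11·3 33·1  f→[1+1+1+1]=4
n=34: 34·1 17·2 2·17 1·34  f→[1+1+1+1]=4
[q^35] f(35)=1,f(7)=1,f(5)=1,f(1)=1 ⇒ 4
[q^36] f(1)=1,f(2)=1,f(3)=1,f(4)=1,f(6)=1,f(9)=1,f(12)=1,f(18)=1,f(36)=1 ⇒ 9
n=37: 1·37 37·1  f→[1+1]=2
d|38:{38,19,2,1}  Σf=1+1+1+1=4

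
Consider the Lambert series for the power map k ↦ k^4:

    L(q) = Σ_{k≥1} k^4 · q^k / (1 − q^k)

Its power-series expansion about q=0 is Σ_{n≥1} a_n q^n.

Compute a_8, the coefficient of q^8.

[q^8] f(1)=1,f(2)=16,f(4)=256,f(8)=4096 ⇒ 4369

a_8 = 4369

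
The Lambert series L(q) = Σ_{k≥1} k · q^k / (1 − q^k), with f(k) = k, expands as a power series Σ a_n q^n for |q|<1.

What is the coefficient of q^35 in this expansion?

a_35 = 48

d|35:{1,5,7,35}  Σf=1+5+7+35=48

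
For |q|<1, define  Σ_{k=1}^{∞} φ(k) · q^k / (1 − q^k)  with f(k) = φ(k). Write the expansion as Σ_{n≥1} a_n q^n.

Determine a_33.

q^33  k|33↦φ(k): 1:1 3:2 11:10 33:20  a_33=33

a_33 = 33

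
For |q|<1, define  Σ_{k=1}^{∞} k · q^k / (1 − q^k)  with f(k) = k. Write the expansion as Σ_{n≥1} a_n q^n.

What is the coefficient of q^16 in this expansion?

[q^16] f(1)=1,f(2)=2,f(4)=4,f(8)=8,f(16)=16 ⇒ 31

a_16 = 31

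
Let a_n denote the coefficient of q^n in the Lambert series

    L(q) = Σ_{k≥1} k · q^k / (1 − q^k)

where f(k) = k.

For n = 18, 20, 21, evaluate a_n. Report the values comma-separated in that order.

d|18:{1,2,3,6,9,18}  Σf=1+2+3+6+9+18=39
d|20:{1,2,4,5,10,20}  Σf=1+2+4+5+10+20=42
[q^21] f(21)=21,f(7)=7,f(3)=3,f(1)=1 ⇒ 32

39, 42, 32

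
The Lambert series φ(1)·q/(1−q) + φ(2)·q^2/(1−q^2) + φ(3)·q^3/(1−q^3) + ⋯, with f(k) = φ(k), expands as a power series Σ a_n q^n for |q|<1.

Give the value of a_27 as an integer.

[q^27] φ(27)=18,φ(9)=6,φ(3)=2,φ(1)=1 ⇒ 27

a_27 = 27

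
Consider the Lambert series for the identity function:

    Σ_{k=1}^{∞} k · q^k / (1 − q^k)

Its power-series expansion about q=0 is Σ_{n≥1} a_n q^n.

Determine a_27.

[q^27] f(1)=1,f(3)=3,f(9)=9,f(27)=27 ⇒ 40

a_27 = 40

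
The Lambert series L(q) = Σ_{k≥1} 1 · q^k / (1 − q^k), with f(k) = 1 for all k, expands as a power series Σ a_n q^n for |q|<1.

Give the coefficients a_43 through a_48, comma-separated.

2, 6, 6, 4, 2, 10

n=43: 1·43 43·1  f→[1+1]=2
d|44:{1,2,4,11,22,44}  Σf=1+1+1+1+1+1=6
n=45: 1·45 3·15 5·9 9·5 15·3 45·1  f→[1+1+1+1+1+1]=6
[q^46] f(46)=1,f(23)=1,f(2)=1,f(1)=1 ⇒ 4
[q^47] f(47)=1,f(1)=1 ⇒ 2
d|48:{1,2,3,4,6,8,12,16,24,48}  Σf=1+1+1+1+1+1+1+1+1+1=10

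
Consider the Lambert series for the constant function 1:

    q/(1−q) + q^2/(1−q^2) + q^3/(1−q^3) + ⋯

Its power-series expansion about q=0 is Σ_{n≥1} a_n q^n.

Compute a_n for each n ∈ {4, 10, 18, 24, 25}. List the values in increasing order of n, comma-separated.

3, 4, 6, 8, 3

[q^4] f(4)=1,f(2)=1,f(1)=1 ⇒ 3
d|10:{1,2,5,10}  Σf=1+1+1+1=4
q^18  k|18↦f(k): 1:1 2:1 3:1 6:1 9:1 18:1  a_18=6
d|24:{24,12,8,6,4,3,2,1}  Σf=1+1+1+1+1+1+1+1=8
[q^25] f(25)=1,f(5)=1,f(1)=1 ⇒ 3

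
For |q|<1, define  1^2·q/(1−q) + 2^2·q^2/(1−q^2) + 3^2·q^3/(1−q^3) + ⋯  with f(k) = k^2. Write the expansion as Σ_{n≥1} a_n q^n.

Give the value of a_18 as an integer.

a_18 = 455

d|18:{1,2,3,6,9,18}  Σf=1+4+9+36+81+324=455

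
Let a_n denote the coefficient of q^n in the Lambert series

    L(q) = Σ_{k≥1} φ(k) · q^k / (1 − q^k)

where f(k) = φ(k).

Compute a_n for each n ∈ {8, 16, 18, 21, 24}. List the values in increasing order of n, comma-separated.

q^8  k|8↦φ(k): 1:1 2:1 4:2 8:4  a_8=8
d|16:{1,2,4,8,16}  Σφ=1+1+2+4+8=16
q^18  k|18↦φ(k): 1:1 2:1 3:2 6:2 9:6 18:6  a_18=18
n=21: 1·21 3·7 7·3 21·1  φ→[1+2+6+12]=21
[q^24] φ(24)=8,φ(12)=4,φ(8)=4,φ(6)=2,φ(4)=2,φ(3)=2,φ(2)=1,φ(1)=1 ⇒ 24

8, 16, 18, 21, 24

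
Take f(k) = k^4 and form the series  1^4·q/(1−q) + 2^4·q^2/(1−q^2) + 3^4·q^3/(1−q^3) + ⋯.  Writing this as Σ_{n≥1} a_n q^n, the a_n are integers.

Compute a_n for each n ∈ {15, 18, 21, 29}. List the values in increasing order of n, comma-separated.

[q^15] f(1)=1,f(3)=81,f(5)=625,f(15)=50625 ⇒ 51332
d|18:{1,2,3,6,9,18}  Σf=1+16+81+1296+6561+104976=112931
d|21:{21,7,3,1}  Σf=194481+2401+81+1=196964
d|29:{1,29}  Σf=1+707281=707282

51332, 112931, 196964, 707282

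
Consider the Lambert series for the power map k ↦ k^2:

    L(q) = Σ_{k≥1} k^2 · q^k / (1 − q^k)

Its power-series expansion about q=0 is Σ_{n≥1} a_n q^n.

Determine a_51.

[q^51] f(1)=1,f(3)=9,f(17)=289,f(51)=2601 ⇒ 2900

a_51 = 2900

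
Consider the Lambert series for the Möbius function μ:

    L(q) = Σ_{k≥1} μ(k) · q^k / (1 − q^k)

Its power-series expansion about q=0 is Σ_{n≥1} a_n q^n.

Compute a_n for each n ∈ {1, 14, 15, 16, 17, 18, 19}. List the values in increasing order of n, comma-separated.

d|1:{1}  Σμ=1=1
[q^14] μ(14)=1,μ(7)=-1,μ(2)=-1,μ(1)=1 ⇒ 0
n=15: 1·15 3·5 5·3 15·1  μ→[1+(-1)+(-1)+1]=0
d|16:{16,8,4,2,1}  Σμ=0+0+0+(-1)+1=0
[q^17] μ(1)=1,μ(17)=-1 ⇒ 0
q^18  k|18↦μ(k): 18:0 9:0 6:1 3:-1 2:-1 1:1  a_18=0
n=19: 1·19 19·1  μ→[1+(-1)]=0

1, 0, 0, 0, 0, 0, 0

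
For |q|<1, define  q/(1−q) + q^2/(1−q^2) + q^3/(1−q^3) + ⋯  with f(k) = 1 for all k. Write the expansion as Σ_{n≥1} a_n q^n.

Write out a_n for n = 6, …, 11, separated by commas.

q^6  k|6↦f(k): 1:1 2:1 3:1 6:1  a_6=4
d|7:{1,7}  Σf=1+1=2
q^8  k|8↦f(k): 8:1 4:1 2:1 1:1  a_8=4
n=9: 1·9 3·3 9·1  f→[1+1+1]=3
n=10: 1·10 2·5 5·2 10·1  f→[1+1+1+1]=4
[q^11] f(1)=1,f(11)=1 ⇒ 2

4, 2, 4, 3, 4, 2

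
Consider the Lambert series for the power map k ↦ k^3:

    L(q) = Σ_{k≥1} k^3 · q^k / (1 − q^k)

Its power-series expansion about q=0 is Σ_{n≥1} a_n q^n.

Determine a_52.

q^52  k|52↦f(k): 1:1 2:8 4:64 13:2197 26:17576 52:140608  a_52=160454

a_52 = 160454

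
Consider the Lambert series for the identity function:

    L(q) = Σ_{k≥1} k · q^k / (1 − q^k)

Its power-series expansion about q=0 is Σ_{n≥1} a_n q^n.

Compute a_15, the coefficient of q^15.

d|15:{15,5,3,1}  Σf=15+5+3+1=24

a_15 = 24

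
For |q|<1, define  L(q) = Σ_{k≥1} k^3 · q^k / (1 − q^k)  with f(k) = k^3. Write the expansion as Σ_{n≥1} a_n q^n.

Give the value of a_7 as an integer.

q^7  k|7↦f(k): 1:1 7:343  a_7=344

a_7 = 344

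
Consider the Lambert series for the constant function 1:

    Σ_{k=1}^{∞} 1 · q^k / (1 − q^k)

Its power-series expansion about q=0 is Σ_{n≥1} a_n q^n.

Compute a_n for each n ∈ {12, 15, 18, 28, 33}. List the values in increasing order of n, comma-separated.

6, 4, 6, 6, 4

n=12: 12·1 6·2 4·3 3·4 2·6 1·12  f→[1+1+1+1+1+1]=6
q^15  k|15↦f(k): 1:1 3:1 5:1 15:1  a_15=4
q^18  k|18↦f(k): 1:1 2:1 3:1 6:1 9:1 18:1  a_18=6
n=28: 1·28 2·14 4·7 7·4 14·2 28·1  f→[1+1+1+1+1+1]=6
q^33  k|33↦f(k): 1:1 3:1 11:1 33:1  a_33=4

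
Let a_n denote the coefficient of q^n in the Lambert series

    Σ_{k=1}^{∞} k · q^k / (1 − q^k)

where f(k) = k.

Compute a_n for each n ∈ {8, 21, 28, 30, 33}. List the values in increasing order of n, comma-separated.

15, 32, 56, 72, 48

n=8: 8·1 4·2 2·4 1·8  f→[8+4+2+1]=15
d|21:{1,3,7,21}  Σf=1+3+7+21=32
d|28:{1,2,4,7,14,28}  Σf=1+2+4+7+14+28=56
d|30:{1,2,3,5,6,10,15,30}  Σf=1+2+3+5+6+10+15+30=72
q^33  k|33↦f(k): 1:1 3:3 11:11 33:33  a_33=48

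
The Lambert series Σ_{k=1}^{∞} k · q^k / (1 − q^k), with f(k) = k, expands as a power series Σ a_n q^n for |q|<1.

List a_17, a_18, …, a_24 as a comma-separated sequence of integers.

18, 39, 20, 42, 32, 36, 24, 60

[q^17] f(17)=17,f(1)=1 ⇒ 18
q^18  k|18↦f(k): 1:1 2:2 3:3 6:6 9:9 18:18  a_18=39
[q^19] f(1)=1,f(19)=19 ⇒ 20
[q^20] f(20)=20,f(10)=10,f(5)=5,f(4)=4,f(2)=2,f(1)=1 ⇒ 42
d|21:{21,7,3,1}  Σf=21+7+3+1=32
d|22:{1,2,11,22}  Σf=1+2+11+22=36
[q^23] f(23)=23,f(1)=1 ⇒ 24
n=24: 24·1 12·2 8·3 6·4 4·6 3·8 2·12 1·24  f→[24+12+8+6+4+3+2+1]=60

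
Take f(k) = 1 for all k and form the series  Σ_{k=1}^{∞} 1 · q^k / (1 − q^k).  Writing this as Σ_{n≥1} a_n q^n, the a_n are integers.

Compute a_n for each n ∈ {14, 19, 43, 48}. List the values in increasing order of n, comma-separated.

n=14: 1·14 2·7 7·2 14·1  f→[1+1+1+1]=4
[q^19] f(19)=1,f(1)=1 ⇒ 2
[q^43] f(43)=1,f(1)=1 ⇒ 2
[q^48] f(1)=1,f(2)=1,f(3)=1,f(4)=1,f(6)=1,f(8)=1,f(12)=1,f(16)=1,f(24)=1,f(48)=1 ⇒ 10

4, 2, 2, 10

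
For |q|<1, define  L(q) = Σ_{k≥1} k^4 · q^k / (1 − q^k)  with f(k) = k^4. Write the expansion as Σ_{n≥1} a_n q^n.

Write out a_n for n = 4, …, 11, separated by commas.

273, 626, 1394, 2402, 4369, 6643, 10642, 14642

n=4: 4·1 2·2 1·4  f→[256+16+1]=273
[q^5] f(1)=1,f(5)=625 ⇒ 626
[q^6] f(1)=1,f(2)=16,f(3)=81,f(6)=1296 ⇒ 1394
d|7:{7,1}  Σf=2401+1=2402
d|8:{8,4,2,1}  Σf=4096+256+16+1=4369
d|9:{9,3,1}  Σf=6561+81+1=6643
[q^10] f(10)=10000,f(5)=625,f(2)=16,f(1)=1 ⇒ 10642
q^11  k|11↦f(k): 11:14641 1:1  a_11=14642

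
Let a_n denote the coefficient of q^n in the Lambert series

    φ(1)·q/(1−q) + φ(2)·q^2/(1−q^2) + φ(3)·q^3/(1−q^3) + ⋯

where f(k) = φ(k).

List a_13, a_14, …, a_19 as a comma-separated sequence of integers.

q^13  k|13↦φ(k): 13:12 1:1  a_13=13
d|14:{1,2,7,14}  Σφ=1+1+6+6=14
n=15: 1·15 3·5 5·3 15·1  φ→[1+2+4+8]=15
[q^16] φ(16)=8,φ(8)=4,φ(4)=2,φ(2)=1,φ(1)=1 ⇒ 16
n=17: 17·1 1·17  φ→[16+1]=17
q^18  k|18↦φ(k): 1:1 2:1 3:2 6:2 9:6 18:6  a_18=18
d|19:{19,1}  Σφ=18+1=19

13, 14, 15, 16, 17, 18, 19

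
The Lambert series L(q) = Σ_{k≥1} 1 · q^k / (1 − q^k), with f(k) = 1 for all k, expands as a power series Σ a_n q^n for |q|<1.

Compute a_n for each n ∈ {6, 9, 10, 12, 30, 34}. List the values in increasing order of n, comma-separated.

q^6  k|6↦f(k): 1:1 2:1 3:1 6:1  a_6=4
q^9  k|9↦f(k): 1:1 3:1 9:1  a_9=3
q^10  k|10↦f(k): 10:1 5:1 2:1 1:1  a_10=4
[q^12] f(12)=1,f(6)=1,f(4)=1,f(3)=1,f(2)=1,f(1)=1 ⇒ 6
q^30  k|30↦f(k): 30:1 15:1 10:1 6:1 5:1 3:1 2:1 1:1  a_30=8
d|34:{34,17,2,1}  Σf=1+1+1+1=4

4, 3, 4, 6, 8, 4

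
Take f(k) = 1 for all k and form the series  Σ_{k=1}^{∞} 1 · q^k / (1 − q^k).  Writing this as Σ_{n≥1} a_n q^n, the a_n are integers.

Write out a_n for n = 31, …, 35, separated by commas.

2, 6, 4, 4, 4

q^31  k|31↦f(k): 31:1 1:1  a_31=2
q^32  k|32↦f(k): 1:1 2:1 4:1 8:1 16:1 32:1  a_32=6
n=33: 1·33 3·11 11·3 33·1  f→[1+1+1+1]=4
n=34: 34·1 17·2 2·17 1·34  f→[1+1+1+1]=4
n=35: 35·1 7·5 5·7 1·35  f→[1+1+1+1]=4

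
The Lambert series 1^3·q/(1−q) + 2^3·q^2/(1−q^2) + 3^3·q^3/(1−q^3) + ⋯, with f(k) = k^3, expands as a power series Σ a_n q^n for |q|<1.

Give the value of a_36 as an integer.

a_36 = 55261

[q^36] f(36)=46656,f(18)=5832,f(12)=1728,f(9)=729,f(6)=216,f(4)=64,f(3)=27,f(2)=8,f(1)=1 ⇒ 55261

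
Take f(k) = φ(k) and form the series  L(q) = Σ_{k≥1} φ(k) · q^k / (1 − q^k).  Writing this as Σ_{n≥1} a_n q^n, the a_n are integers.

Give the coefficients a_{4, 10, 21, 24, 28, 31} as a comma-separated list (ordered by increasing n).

n=4: 4·1 2·2 1·4  φ→[2+1+1]=4
n=10: 10·1 5·2 2·5 1·10  φ→[4+4+1+1]=10
d|21:{1,3,7,21}  Σφ=1+2+6+12=21
d|24:{1,2,3,4,6,8,12,24}  Σφ=1+1+2+2+2+4+4+8=24
n=28: 1·28 2·14 4·7 7·4 14·2 28·1  φ→[1+1+2+6+6+12]=28
d|31:{31,1}  Σφ=30+1=31

4, 10, 21, 24, 28, 31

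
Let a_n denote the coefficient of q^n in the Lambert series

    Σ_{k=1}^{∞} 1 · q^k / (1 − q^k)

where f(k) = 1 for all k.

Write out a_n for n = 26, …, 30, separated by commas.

n=26: 1·26 2·13 13·2 26·1  f→[1+1+1+1]=4
q^27  k|27↦f(k): 1:1 3:1 9:1 27:1  a_27=4
[q^28] f(28)=1,f(14)=1,f(7)=1,f(4)=1,f(2)=1,f(1)=1 ⇒ 6
n=29: 29·1 1·29  f→[1+1]=2
q^30  k|30↦f(k): 30:1 15:1 10:1 6:1 5:1 3:1 2:1 1:1  a_30=8

4, 4, 6, 2, 8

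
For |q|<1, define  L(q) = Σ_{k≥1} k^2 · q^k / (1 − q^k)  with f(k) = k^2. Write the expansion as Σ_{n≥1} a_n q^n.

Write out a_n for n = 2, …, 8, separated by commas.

[q^2] f(2)=4,f(1)=1 ⇒ 5
q^3  k|3↦f(k): 1:1 3:9  a_3=10
d|4:{4,2,1}  Σf=16+4+1=21
q^5  k|5↦f(k): 1:1 5:25  a_5=26
d|6:{6,3,2,1}  Σf=36+9+4+1=50
n=7: 1·7 7·1  f→[1+49]=50
[q^8] f(8)=64,f(4)=16,f(2)=4,f(1)=1 ⇒ 85

5, 10, 21, 26, 50, 50, 85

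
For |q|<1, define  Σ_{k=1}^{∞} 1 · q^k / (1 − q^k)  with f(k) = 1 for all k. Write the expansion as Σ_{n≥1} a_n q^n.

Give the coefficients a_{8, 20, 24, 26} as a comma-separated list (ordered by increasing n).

4, 6, 8, 4

[q^8] f(1)=1,f(2)=1,f(4)=1,f(8)=1 ⇒ 4
d|20:{20,10,5,4,2,1}  Σf=1+1+1+1+1+1=6
n=24: 24·1 12·2 8·3 6·4 4·6 3·8 2·12 1·24  f→[1+1+1+1+1+1+1+1]=8
d|26:{1,2,13,26}  Σf=1+1+1+1=4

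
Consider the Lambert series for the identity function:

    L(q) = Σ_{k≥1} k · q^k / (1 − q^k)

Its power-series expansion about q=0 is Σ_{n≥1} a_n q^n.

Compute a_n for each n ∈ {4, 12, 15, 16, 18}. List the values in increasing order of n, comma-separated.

7, 28, 24, 31, 39

n=4: 4·1 2·2 1·4  f→[4+2+1]=7
d|12:{12,6,4,3,2,1}  Σf=12+6+4+3+2+1=28
[q^15] f(1)=1,f(3)=3,f(5)=5,f(15)=15 ⇒ 24
[q^16] f(1)=1,f(2)=2,f(4)=4,f(8)=8,f(16)=16 ⇒ 31
d|18:{18,9,6,3,2,1}  Σf=18+9+6+3+2+1=39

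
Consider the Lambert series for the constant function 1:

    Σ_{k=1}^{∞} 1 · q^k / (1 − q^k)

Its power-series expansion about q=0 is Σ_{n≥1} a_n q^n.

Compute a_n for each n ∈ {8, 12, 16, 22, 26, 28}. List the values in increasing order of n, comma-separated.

4, 6, 5, 4, 4, 6

[q^8] f(1)=1,f(2)=1,f(4)=1,f(8)=1 ⇒ 4
q^12  k|12↦f(k): 1:1 2:1 3:1 4:1 6:1 12:1  a_12=6
[q^16] f(16)=1,f(8)=1,f(4)=1,f(2)=1,f(1)=1 ⇒ 5
d|22:{22,11,2,1}  Σf=1+1+1+1=4
d|26:{1,2,13,26}  Σf=1+1+1+1=4
q^28  k|28↦f(k): 1:1 2:1 4:1 7:1 14:1 28:1  a_28=6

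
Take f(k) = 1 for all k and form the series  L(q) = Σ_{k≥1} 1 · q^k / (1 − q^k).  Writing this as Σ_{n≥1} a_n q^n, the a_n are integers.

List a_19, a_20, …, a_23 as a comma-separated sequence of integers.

2, 6, 4, 4, 2

n=19: 19·1 1·19  f→[1+1]=2
[q^20] f(20)=1,f(10)=1,f(5)=1,f(4)=1,f(2)=1,f(1)=1 ⇒ 6
d|21:{1,3,7,21}  Σf=1+1+1+1=4
[q^22] f(1)=1,f(2)=1,f(11)=1,f(22)=1 ⇒ 4
q^23  k|23↦f(k): 23:1 1:1  a_23=2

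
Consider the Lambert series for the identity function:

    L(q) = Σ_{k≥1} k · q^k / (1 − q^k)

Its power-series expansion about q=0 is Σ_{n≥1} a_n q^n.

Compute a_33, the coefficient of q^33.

d|33:{33,11,3,1}  Σf=33+11+3+1=48

a_33 = 48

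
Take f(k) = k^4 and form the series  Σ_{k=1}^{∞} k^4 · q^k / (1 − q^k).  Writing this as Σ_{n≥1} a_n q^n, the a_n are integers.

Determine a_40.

a_40 = 2734994

n=40: 40·1 20·2 10·4 8·5 5·8 4·10 2·20 1·40  f→[2560000+160000+10000+4096+625+256+16+1]=2734994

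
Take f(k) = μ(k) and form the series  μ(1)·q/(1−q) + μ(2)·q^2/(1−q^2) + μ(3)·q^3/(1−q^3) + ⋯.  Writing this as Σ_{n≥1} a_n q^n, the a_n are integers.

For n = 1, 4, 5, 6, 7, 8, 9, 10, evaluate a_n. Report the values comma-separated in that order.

1, 0, 0, 0, 0, 0, 0, 0

d|1:{1}  Σμ=1=1
[q^4] μ(1)=1,μ(2)=-1,μ(4)=0 ⇒ 0
d|5:{1,5}  Σμ=1+(-1)=0
n=6: 6·1 3·2 2·3 1·6  μ→[1+(-1)+(-1)+1]=0
q^7  k|7↦μ(k): 7:-1 1:1  a_7=0
n=8: 8·1 4·2 2·4 1·8  μ→[0+0+(-1)+1]=0
d|9:{1,3,9}  Σμ=1+(-1)+0=0
n=10: 1·10 2·5 5·2 10·1  μ→[1+(-1)+(-1)+1]=0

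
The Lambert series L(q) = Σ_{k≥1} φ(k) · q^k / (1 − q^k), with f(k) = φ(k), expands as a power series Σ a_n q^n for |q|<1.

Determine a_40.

n=40: 40·1 20·2 10·4 8·5 5·8 4·10 2·20 1·40  φ→[16+8+4+4+4+2+1+1]=40

a_40 = 40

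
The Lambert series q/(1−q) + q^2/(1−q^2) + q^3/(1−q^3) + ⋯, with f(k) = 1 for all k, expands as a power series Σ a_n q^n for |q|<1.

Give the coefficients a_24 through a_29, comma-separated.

d|24:{24,12,8,6,4,3,2,1}  Σf=1+1+1+1+1+1+1+1=8
n=25: 25·1 5·5 1·25  f→[1+1+1]=3
d|26:{1,2,13,26}  Σf=1+1+1+1=4
q^27  k|27↦f(k): 27:1 9:1 3:1 1:1  a_27=4
[q^28] f(28)=1,f(14)=1,f(7)=1,f(4)=1,f(2)=1,f(1)=1 ⇒ 6
d|29:{1,29}  Σf=1+1=2

8, 3, 4, 4, 6, 2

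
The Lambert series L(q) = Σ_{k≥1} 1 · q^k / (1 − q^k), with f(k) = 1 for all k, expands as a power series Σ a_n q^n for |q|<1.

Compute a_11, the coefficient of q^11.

[q^11] f(1)=1,f(11)=1 ⇒ 2

a_11 = 2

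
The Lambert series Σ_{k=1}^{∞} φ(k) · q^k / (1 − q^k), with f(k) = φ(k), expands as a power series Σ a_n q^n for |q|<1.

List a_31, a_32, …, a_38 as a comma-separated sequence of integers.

d|31:{31,1}  Σφ=30+1=31
n=32: 1·32 2·16 4·8 8·4 16·2 32·1  φ→[1+1+2+4+8+16]=32
n=33: 1·33 3·11 11·3 33·1  φ→[1+2+10+20]=33
n=34: 1·34 2·17 17·2 34·1  φ→[1+1+16+16]=34
q^35  k|35↦φ(k): 35:24 7:6 5:4 1:1  a_35=35
q^36  k|36↦φ(k): 36:12 18:6 12:4 9:6 6:2 4:2 3:2 2:1 1:1  a_36=36
q^37  k|37↦φ(k): 1:1 37:36  a_37=37
[q^38] φ(38)=18,φ(19)=18,φ(2)=1,φ(1)=1 ⇒ 38

31, 32, 33, 34, 35, 36, 37, 38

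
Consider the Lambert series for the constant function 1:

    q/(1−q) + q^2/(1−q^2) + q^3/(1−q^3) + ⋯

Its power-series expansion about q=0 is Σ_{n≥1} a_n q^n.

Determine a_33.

d|33:{1,3,11,33}  Σf=1+1+1+1=4

a_33 = 4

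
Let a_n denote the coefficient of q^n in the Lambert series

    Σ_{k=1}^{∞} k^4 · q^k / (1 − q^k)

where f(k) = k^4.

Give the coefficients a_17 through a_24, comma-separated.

q^17  k|17↦f(k): 1:1 17:83521  a_17=83522
d|18:{18,9,6,3,2,1}  Σf=104976+6561+1296+81+16+1=112931
q^19  k|19↦f(k): 19:130321 1:1  a_19=130322
q^20  k|20↦f(k): 1:1 2:16 4:256 5:625 10:10000 20:160000  a_20=170898
q^21  k|21↦f(k): 21:194481 7:2401 3:81 1:1  a_21=196964
[q^22] f(1)=1,f(2)=16,f(11)=14641,f(22)=234256 ⇒ 248914
n=23: 23·1 1·23  f→[279841+1]=279842
[q^24] f(24)=331776,f(12)=20736,f(8)=4096,f(6)=1296,f(4)=256,f(3)=81,f(2)=16,f(1)=1 ⇒ 358258

83522, 112931, 130322, 170898, 196964, 248914, 279842, 358258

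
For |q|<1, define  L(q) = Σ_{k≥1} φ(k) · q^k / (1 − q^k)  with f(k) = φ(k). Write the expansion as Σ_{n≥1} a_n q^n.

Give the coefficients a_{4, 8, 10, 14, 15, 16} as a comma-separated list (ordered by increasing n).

d|4:{4,2,1}  Σφ=2+1+1=4
q^8  k|8↦φ(k): 8:4 4:2 2:1 1:1  a_8=8
n=10: 1·10 2·5 5·2 10·1  φ→[1+1+4+4]=10
q^14  k|14↦φ(k): 14:6 7:6 2:1 1:1  a_14=14
q^15  k|15↦φ(k): 1:1 3:2 5:4 15:8  a_15=15
n=16: 16·1 8·2 4·4 2·8 1·16  φ→[8+4+2+1+1]=16

4, 8, 10, 14, 15, 16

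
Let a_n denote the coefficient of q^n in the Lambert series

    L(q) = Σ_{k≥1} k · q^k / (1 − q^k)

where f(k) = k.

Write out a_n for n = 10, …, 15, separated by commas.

18, 12, 28, 14, 24, 24

n=10: 10·1 5·2 2·5 1·10  f→[10+5+2+1]=18
n=11: 11·1 1·11  f→[11+1]=12
[q^12] f(1)=1,f(2)=2,f(3)=3,f(4)=4,f(6)=6,f(12)=12 ⇒ 28
q^13  k|13↦f(k): 13:13 1:1  a_13=14
d|14:{14,7,2,1}  Σf=14+7+2+1=24
[q^15] f(1)=1,f(3)=3,f(5)=5,f(15)=15 ⇒ 24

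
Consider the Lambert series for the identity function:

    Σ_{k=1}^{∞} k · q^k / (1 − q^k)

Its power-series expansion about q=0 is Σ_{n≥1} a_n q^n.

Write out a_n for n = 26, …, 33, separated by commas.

42, 40, 56, 30, 72, 32, 63, 48

[q^26] f(26)=26,f(13)=13,f(2)=2,f(1)=1 ⇒ 42
n=27: 1·27 3·9 9·3 27·1  f→[1+3+9+27]=40
q^28  k|28↦f(k): 28:28 14:14 7:7 4:4 2:2 1:1  a_28=56
n=29: 29·1 1·29  f→[29+1]=30
[q^30] f(1)=1,f(2)=2,f(3)=3,f(5)=5,f(6)=6,f(10)=10,f(15)=15,f(30)=30 ⇒ 72
[q^31] f(1)=1,f(31)=31 ⇒ 32
q^32  k|32↦f(k): 32:32 16:16 8:8 4:4 2:2 1:1  a_32=63
[q^33] f(33)=33,f(11)=11,f(3)=3,f(1)=1 ⇒ 48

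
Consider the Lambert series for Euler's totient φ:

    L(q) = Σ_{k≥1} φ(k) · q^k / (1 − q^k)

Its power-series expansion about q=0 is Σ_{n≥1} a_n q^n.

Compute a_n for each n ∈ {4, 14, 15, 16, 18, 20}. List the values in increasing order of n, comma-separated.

[q^4] φ(1)=1,φ(2)=1,φ(4)=2 ⇒ 4
n=14: 14·1 7·2 2·7 1·14  φ→[6+6+1+1]=14
d|15:{1,3,5,15}  Σφ=1+2+4+8=15
d|16:{1,2,4,8,16}  Σφ=1+1+2+4+8=16
[q^18] φ(18)=6,φ(9)=6,φ(6)=2,φ(3)=2,φ(2)=1,φ(1)=1 ⇒ 18
[q^20] φ(1)=1,φ(2)=1,φ(4)=2,φ(5)=4,φ(10)=4,φ(20)=8 ⇒ 20

4, 14, 15, 16, 18, 20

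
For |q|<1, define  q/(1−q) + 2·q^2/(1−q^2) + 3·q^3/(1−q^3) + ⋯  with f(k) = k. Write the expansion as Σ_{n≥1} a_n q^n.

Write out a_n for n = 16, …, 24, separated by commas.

d|16:{16,8,4,2,1}  Σf=16+8+4+2+1=31
q^17  k|17↦f(k): 17:17 1:1  a_17=18
n=18: 1·18 2·9 3·6 6·3 9·2 18·1  f→[1+2+3+6+9+18]=39
[q^19] f(19)=19,f(1)=1 ⇒ 20
n=20: 20·1 10·2 5·4 4·5 2·10 1·20  f→[20+10+5+4+2+1]=42
[q^21] f(1)=1,f(3)=3,f(7)=7,f(21)=21 ⇒ 32
d|22:{22,11,2,1}  Σf=22+11+2+1=36
[q^23] f(23)=23,f(1)=1 ⇒ 24
d|24:{1,2,3,4,6,8,12,24}  Σf=1+2+3+4+6+8+12+24=60

31, 18, 39, 20, 42, 32, 36, 24, 60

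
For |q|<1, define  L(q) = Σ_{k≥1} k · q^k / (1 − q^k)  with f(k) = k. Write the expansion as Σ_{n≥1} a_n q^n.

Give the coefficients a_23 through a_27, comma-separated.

24, 60, 31, 42, 40

d|23:{1,23}  Σf=1+23=24
q^24  k|24↦f(k): 24:24 12:12 8:8 6:6 4:4 3:3 2:2 1:1  a_24=60
q^25  k|25↦f(k): 1:1 5:5 25:25  a_25=31
n=26: 26·1 13·2 2·13 1·26  f→[26+13+2+1]=42
d|27:{1,3,9,27}  Σf=1+3+9+27=40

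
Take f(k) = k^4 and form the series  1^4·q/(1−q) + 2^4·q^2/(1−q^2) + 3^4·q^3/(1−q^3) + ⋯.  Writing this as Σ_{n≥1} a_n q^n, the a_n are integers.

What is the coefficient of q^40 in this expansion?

a_40 = 2734994

[q^40] f(40)=2560000,f(20)=160000,f(10)=10000,f(8)=4096,f(5)=625,f(4)=256,f(2)=16,f(1)=1 ⇒ 2734994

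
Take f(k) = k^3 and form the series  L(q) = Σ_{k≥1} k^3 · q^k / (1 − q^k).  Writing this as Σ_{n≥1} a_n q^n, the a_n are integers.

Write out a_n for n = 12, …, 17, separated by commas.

[q^12] f(1)=1,f(2)=8,f(3)=27,f(4)=64,f(6)=216,f(12)=1728 ⇒ 2044
d|13:{1,13}  Σf=1+2197=2198
d|14:{1,2,7,14}  Σf=1+8+343+2744=3096
[q^15] f(15)=3375,f(5)=125,f(3)=27,f(1)=1 ⇒ 3528
d|16:{1,2,4,8,16}  Σf=1+8+64+512+4096=4681
d|17:{1,17}  Σf=1+4913=4914

2044, 2198, 3096, 3528, 4681, 4914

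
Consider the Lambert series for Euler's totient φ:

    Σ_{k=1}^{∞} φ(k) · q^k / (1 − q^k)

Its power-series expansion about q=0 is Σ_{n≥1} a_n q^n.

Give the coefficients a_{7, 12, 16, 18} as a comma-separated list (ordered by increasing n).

[q^7] φ(7)=6,φ(1)=1 ⇒ 7
n=12: 1·12 2·6 3·4 4·3 6·2 12·1  φ→[1+1+2+2+2+4]=12
[q^16] φ(1)=1,φ(2)=1,φ(4)=2,φ(8)=4,φ(16)=8 ⇒ 16
[q^18] φ(18)=6,φ(9)=6,φ(6)=2,φ(3)=2,φ(2)=1,φ(1)=1 ⇒ 18

7, 12, 16, 18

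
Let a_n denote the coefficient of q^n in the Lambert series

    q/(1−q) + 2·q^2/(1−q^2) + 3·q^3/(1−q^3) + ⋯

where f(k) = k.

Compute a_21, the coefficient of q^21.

a_21 = 32

n=21: 1·21 3·7 7·3 21·1  f→[1+3+7+21]=32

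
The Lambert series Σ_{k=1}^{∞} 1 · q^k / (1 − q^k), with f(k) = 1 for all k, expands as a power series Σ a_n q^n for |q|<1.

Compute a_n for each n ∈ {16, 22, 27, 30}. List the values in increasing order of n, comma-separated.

d|16:{1,2,4,8,16}  Σf=1+1+1+1+1=5
[q^22] f(1)=1,f(2)=1,f(11)=1,f(22)=1 ⇒ 4
n=27: 1·27 3·9 9·3 27·1  f→[1+1+1+1]=4
q^30  k|30↦f(k): 30:1 15:1 10:1 6:1 5:1 3:1 2:1 1:1  a_30=8

5, 4, 4, 8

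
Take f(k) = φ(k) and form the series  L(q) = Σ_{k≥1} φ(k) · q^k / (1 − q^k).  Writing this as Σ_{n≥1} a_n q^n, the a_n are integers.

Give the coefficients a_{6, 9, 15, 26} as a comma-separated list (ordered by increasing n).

q^6  k|6↦φ(k): 1:1 2:1 3:2 6:2  a_6=6
n=9: 9·1 3·3 1·9  φ→[6+2+1]=9
q^15  k|15↦φ(k): 1:1 3:2 5:4 15:8  a_15=15
n=26: 1·26 2·13 13·2 26·1  φ→[1+1+12+12]=26

6, 9, 15, 26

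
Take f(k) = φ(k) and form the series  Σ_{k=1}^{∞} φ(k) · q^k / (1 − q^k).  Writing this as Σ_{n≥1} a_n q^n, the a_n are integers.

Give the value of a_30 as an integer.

n=30: 1·30 2·15 3·10 5·6 6·5 10·3 15·2 30·1  φ→[1+1+2+4+2+4+8+8]=30

a_30 = 30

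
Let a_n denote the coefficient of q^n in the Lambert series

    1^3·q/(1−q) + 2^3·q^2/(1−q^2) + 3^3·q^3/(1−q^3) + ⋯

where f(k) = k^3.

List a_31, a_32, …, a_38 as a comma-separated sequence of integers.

[q^31] f(1)=1,f(31)=29791 ⇒ 29792
[q^32] f(32)=32768,f(16)=4096,f(8)=512,f(4)=64,f(2)=8,f(1)=1 ⇒ 37449
n=33: 33·1 11·3 3·11 1·33  f→[35937+1331+27+1]=37296
[q^34] f(34)=39304,f(17)=4913,f(2)=8,f(1)=1 ⇒ 44226
n=35: 35·1 7·5 5·7 1·35  f→[42875+343+125+1]=43344
q^36  k|36↦f(k): 36:46656 18:5832 12:1728 9:729 6:216 4:64 3:27 2:8 1:1  a_36=55261
n=37: 1·37 37·1  f→[1+50653]=50654
d|38:{1,2,19,38}  Σf=1+8+6859+54872=61740

29792, 37449, 37296, 44226, 43344, 55261, 50654, 61740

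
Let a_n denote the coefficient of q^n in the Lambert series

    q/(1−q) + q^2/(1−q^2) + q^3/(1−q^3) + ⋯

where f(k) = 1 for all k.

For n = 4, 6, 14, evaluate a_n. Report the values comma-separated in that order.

n=4: 1·4 2·2 4·1  f→[1+1+1]=3
n=6: 1·6 2·3 3·2 6·1  f→[1+1+1+1]=4
n=14: 1·14 2·7 7·2 14·1  f→[1+1+1+1]=4

3, 4, 4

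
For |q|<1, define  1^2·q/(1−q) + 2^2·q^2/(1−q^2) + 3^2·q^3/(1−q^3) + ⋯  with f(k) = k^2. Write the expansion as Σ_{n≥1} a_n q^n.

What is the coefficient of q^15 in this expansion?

a_15 = 260

n=15: 15·1 5·3 3·5 1·15  f→[225+25+9+1]=260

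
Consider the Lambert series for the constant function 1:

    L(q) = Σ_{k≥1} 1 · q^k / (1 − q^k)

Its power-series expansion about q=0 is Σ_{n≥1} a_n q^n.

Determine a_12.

a_12 = 6

d|12:{1,2,3,4,6,12}  Σf=1+1+1+1+1+1=6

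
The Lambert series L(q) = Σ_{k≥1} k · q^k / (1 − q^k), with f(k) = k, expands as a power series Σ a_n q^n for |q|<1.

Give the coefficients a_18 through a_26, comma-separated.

n=18: 18·1 9·2 6·3 3·6 2·9 1·18  f→[18+9+6+3+2+1]=39
q^19  k|19↦f(k): 1:1 19:19  a_19=20
n=20: 1·20 2·10 4·5 5·4 10·2 20·1  f→[1+2+4+5+10+20]=42
d|21:{1,3,7,21}  Σf=1+3+7+21=32
d|22:{1,2,11,22}  Σf=1+2+11+22=36
n=23: 23·1 1·23  f→[23+1]=24
d|24:{1,2,3,4,6,8,12,24}  Σf=1+2+3+4+6+8+12+24=60
[q^25] f(1)=1,f(5)=5,f(25)=25 ⇒ 31
n=26: 26·1 13·2 2·13 1·26  f→[26+13+2+1]=42

39, 20, 42, 32, 36, 24, 60, 31, 42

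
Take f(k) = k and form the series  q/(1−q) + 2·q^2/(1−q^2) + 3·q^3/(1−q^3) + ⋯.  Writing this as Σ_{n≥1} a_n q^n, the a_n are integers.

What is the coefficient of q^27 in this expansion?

d|27:{27,9,3,1}  Σf=27+9+3+1=40

a_27 = 40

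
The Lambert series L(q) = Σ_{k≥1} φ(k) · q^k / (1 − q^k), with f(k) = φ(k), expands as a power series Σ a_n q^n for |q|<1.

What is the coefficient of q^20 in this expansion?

d|20:{1,2,4,5,10,20}  Σφ=1+1+2+4+4+8=20

a_20 = 20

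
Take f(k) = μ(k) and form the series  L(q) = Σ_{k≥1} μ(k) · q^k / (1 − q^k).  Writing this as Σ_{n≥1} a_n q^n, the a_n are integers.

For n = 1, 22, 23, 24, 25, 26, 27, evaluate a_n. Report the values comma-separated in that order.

q^1  k|1↦μ(k): 1:1  a_1=1
[q^22] μ(1)=1,μ(2)=-1,μ(11)=-1,μ(22)=1 ⇒ 0
n=23: 23·1 1·23  μ→[(-1)+1]=0
q^24  k|24↦μ(k): 1:1 2:-1 3:-1 4:0 6:1 8:0 12:0 24:0  a_24=0
q^25  k|25↦μ(k): 25:0 5:-1 1:1  a_25=0
[q^26] μ(1)=1,μ(2)=-1,μ(13)=-1,μ(26)=1 ⇒ 0
q^27  k|27↦μ(k): 27:0 9:0 3:-1 1:1  a_27=0

1, 0, 0, 0, 0, 0, 0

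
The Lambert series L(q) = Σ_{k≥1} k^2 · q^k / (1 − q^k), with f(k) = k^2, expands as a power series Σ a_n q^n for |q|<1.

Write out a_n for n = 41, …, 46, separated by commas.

d|41:{1,41}  Σf=1+1681=1682
n=42: 1·42 2·21 3·14 6·7 7·6 14·3 21·2 42·1  f→[1+4+9+36+49+196+441+1764]=2500
q^43  k|43↦f(k): 1:1 43:1849  a_43=1850
q^44  k|44↦f(k): 44:1936 22:484 11:121 4:16 2:4 1:1  a_44=2562
d|45:{1,3,5,9,15,45}  Σf=1+9+25+81+225+2025=2366
n=46: 1·46 2·23 23·2 46·1  f→[1+4+529+2116]=2650

1682, 2500, 1850, 2562, 2366, 2650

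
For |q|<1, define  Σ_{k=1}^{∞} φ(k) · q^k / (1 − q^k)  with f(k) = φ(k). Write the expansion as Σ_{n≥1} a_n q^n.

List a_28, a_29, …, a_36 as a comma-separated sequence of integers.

[q^28] φ(1)=1,φ(2)=1,φ(4)=2,φ(7)=6,φ(14)=6,φ(28)=12 ⇒ 28
d|29:{1,29}  Σφ=1+28=29
d|30:{1,2,3,5,6,10,15,30}  Σφ=1+1+2+4+2+4+8+8=30
d|31:{1,31}  Σφ=1+30=31
d|32:{1,2,4,8,16,32}  Σφ=1+1+2+4+8+16=32
q^33  k|33↦φ(k): 33:20 11:10 3:2 1:1  a_33=33
d|34:{1,2,17,34}  Σφ=1+1+16+16=34
d|35:{35,7,5,1}  Σφ=24+6+4+1=35
n=36: 36·1 18·2 12·3 9·4 6·6 4·9 3·12 2·18 1·36  φ→[12+6+4+6+2+2+2+1+1]=36

28, 29, 30, 31, 32, 33, 34, 35, 36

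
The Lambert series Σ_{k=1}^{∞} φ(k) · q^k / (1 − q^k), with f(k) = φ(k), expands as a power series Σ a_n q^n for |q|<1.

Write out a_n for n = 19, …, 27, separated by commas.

d|19:{19,1}  Σφ=18+1=19
n=20: 1·20 2·10 4·5 5·4 10·2 20·1  φ→[1+1+2+4+4+8]=20
[q^21] φ(21)=12,φ(7)=6,φ(3)=2,φ(1)=1 ⇒ 21
[q^22] φ(22)=10,φ(11)=10,φ(2)=1,φ(1)=1 ⇒ 22
[q^23] φ(1)=1,φ(23)=22 ⇒ 23
n=24: 1·24 2·12 3·8 4·6 6·4 8·3 12·2 24·1  φ→[1+1+2+2+2+4+4+8]=24
[q^25] φ(1)=1,φ(5)=4,φ(25)=20 ⇒ 25
n=26: 26·1 13·2 2·13 1·26  φ→[12+12+1+1]=26
n=27: 27·1 9·3 3·9 1·27  φ→[18+6+2+1]=27

19, 20, 21, 22, 23, 24, 25, 26, 27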